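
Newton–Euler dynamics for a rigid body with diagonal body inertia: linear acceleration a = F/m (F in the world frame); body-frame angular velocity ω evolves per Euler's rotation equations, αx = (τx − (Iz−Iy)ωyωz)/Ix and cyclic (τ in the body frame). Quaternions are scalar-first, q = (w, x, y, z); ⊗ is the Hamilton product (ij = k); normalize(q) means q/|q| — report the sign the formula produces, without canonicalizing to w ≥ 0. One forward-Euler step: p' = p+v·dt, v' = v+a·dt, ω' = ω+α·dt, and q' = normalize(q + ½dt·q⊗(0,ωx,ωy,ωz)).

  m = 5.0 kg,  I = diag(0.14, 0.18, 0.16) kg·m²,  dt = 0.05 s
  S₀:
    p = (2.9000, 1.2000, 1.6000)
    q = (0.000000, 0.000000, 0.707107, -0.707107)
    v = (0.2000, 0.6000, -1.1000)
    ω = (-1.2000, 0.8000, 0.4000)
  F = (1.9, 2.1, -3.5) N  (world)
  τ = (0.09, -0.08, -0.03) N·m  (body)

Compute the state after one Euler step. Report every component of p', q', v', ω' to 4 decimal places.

p' = (2.9100, 1.2300, 1.5450)
q' = (-0.0071, 0.0212, 0.7278, -0.6854)
v' = (0.2190, 0.6210, -1.1350)
ω' = (-1.1656, 0.7751, 0.4026)

linear accel F/m = (0.3800, 0.4200, -0.7000)
new position p' = (2.9100, 1.2300, 1.5450)
new velocity v' = (0.2190, 0.6210, -1.1350)
gyro term ω×Iω = (-0.0064, 0.0096, -0.0384)
α = I⁻¹(τ − ω×Iω) = (0.6886, -0.4978, 0.0525)
ω' = ω + α·dt = (-1.1656, 0.7751, 0.4026)
Hamilton product q⊗(0,ω) = (-0.2828428, 0.8485284, 0.8485284, 0.8485284)
updated quaternion q' = (-0.0071, 0.0212, 0.7278, -0.6854)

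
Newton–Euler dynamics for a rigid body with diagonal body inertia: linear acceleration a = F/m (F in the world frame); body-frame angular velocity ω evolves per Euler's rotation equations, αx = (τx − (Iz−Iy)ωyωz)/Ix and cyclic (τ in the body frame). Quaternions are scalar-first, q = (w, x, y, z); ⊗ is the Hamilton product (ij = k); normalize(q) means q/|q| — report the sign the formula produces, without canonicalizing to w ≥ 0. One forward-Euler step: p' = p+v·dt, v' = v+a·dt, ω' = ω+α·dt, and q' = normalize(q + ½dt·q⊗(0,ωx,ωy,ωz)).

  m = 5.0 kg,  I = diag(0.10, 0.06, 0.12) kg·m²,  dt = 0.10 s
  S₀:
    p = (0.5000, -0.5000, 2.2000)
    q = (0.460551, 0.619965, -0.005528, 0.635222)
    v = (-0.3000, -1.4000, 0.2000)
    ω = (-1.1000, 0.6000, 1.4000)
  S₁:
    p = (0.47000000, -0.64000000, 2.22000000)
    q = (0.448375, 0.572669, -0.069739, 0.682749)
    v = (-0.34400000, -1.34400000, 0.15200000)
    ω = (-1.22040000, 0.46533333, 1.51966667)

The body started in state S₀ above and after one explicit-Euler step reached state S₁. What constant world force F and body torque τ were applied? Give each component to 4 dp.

F = (-2.2000, 2.8000, -2.4000)
τ = (-0.0700, -0.0500, 0.1700)

Δv = v₁−v₀ = (-0.04400000, 0.05600000, -0.04800000)
m·(v₁−v₀)/dt = (-2.2000, 2.8000, -2.4000)
rate change Δω = (-0.12040000, -0.13466667, 0.11966667)
τ = I·(Δω/dt) + ω₀×(Iω₀) = (-0.0700, -0.0500, 0.1700)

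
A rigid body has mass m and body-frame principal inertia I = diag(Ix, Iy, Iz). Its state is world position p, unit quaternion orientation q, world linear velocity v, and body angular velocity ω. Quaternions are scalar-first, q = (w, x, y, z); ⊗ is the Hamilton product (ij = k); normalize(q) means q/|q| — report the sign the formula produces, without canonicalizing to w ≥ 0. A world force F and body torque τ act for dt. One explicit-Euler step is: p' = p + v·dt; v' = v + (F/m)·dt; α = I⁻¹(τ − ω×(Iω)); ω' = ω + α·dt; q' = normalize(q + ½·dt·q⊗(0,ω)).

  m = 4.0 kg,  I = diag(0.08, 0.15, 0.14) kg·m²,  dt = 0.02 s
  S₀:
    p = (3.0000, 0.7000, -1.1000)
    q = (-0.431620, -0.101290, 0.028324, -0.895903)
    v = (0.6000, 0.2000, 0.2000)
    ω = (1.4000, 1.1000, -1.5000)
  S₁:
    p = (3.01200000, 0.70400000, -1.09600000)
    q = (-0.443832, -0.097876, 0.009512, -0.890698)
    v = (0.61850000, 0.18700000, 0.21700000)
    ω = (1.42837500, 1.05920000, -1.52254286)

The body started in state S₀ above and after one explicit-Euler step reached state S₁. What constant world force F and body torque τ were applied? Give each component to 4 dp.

F = (3.7000, -2.6000, 3.4000)
τ = (0.1300, -0.1800, -0.0500)

Δv = v₁−v₀ = (0.01850000, -0.01300000, 0.01700000)
F = m·Δv/dt = (3.7000, -2.6000, 3.4000)
Δω = ω₁−ω₀ = (0.02837500, -0.04080000, -0.02254286)
τ = I·(Δω/dt) + ω₀×(Iω₀) = (0.1300, -0.1800, -0.0500)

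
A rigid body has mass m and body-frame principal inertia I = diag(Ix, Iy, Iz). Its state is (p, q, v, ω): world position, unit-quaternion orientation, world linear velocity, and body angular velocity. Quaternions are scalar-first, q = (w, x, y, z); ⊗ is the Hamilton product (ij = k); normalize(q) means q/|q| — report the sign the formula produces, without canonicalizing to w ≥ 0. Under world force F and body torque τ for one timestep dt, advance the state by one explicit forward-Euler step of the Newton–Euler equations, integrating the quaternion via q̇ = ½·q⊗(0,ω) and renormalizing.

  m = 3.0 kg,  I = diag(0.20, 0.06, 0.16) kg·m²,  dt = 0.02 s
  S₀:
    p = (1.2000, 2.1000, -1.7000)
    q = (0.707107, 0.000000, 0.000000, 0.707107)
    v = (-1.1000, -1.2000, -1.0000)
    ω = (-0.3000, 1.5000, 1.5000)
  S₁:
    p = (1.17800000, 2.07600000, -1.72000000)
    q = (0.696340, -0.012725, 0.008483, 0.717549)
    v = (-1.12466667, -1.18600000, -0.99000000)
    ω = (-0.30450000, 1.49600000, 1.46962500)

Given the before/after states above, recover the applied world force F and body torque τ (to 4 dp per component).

F = (-3.7000, 2.1000, 1.5000)
τ = (0.1800, -0.0300, -0.1800)

velocity change Δv = (-0.02466667, 0.01400000, 0.01000000)
applied force F = (-3.7000, 2.1000, 1.5000)
ω₁ − ω₀ = (-0.00450000, -0.00400000, -0.03037500)
gyro term ω₀×Iω₀ = (0.2250, -0.0180, 0.0630)
τ = I·(Δω/dt) + ω₀×(Iω₀) = (0.1800, -0.0300, -0.1800)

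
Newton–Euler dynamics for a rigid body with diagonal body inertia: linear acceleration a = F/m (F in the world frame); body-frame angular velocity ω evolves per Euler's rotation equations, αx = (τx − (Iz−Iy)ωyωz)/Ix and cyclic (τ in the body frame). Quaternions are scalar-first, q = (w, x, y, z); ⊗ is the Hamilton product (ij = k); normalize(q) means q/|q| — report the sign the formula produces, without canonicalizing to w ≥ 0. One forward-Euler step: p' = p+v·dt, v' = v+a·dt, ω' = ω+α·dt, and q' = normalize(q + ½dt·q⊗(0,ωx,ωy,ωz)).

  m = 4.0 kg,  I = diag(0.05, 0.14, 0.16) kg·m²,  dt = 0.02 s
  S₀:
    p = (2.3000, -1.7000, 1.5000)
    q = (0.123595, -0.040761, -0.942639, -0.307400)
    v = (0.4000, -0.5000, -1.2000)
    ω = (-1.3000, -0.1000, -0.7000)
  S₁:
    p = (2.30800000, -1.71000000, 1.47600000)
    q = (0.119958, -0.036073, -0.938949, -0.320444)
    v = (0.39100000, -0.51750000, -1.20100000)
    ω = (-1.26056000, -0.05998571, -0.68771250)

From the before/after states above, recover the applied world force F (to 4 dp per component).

F = (-1.8000, -3.5000, -0.2000)

v₁ − v₀ = (-0.00900000, -0.01750000, -0.00100000)
m·(v₁−v₀)/dt = (-1.8000, -3.5000, -0.2000)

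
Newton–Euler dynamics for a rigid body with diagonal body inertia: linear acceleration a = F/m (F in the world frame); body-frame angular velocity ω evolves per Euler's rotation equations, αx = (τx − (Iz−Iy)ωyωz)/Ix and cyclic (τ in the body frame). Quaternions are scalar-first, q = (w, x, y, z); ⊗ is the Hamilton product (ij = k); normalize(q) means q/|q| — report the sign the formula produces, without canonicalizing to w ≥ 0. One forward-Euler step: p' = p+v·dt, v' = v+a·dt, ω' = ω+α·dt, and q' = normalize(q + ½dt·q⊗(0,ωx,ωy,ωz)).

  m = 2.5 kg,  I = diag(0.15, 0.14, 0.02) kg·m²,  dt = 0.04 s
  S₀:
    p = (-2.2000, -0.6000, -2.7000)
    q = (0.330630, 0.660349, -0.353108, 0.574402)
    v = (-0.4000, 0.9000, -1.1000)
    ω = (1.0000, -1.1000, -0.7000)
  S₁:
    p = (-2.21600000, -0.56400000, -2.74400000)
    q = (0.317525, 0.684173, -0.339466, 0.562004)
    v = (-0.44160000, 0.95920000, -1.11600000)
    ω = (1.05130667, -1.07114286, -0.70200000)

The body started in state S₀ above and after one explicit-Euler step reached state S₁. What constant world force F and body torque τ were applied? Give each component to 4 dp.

v₁ − v₀ = (-0.04160000, 0.05920000, -0.01600000)
m·(v₁−v₀)/dt = (-2.6000, 3.7000, -1.0000)
rate change Δω = (0.05130667, 0.02885714, -0.00200000)
precession coupling = (-0.0924, -0.0910, 0.0110)
applied torque τ = (0.1000, 0.0100, 0.0100)

F = (-2.6000, 3.7000, -1.0000)
τ = (0.1000, 0.0100, 0.0100)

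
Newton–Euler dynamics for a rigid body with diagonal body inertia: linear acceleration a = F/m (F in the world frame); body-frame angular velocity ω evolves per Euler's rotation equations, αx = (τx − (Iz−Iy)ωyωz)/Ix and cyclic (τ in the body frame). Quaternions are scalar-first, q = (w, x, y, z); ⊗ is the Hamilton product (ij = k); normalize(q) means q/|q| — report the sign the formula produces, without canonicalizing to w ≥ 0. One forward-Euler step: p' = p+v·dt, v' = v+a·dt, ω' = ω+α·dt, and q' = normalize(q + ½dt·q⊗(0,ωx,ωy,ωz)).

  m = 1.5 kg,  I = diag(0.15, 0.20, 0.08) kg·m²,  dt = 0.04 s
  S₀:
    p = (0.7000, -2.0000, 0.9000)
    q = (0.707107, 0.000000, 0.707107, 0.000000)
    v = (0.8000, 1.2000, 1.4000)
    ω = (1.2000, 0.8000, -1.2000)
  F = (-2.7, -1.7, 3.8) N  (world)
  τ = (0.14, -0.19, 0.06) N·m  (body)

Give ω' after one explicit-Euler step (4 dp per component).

ω' = (1.2066, 0.7822, -1.1940)

gyro term ω×Iω = (0.1152, -0.1008, 0.0480)
α = I⁻¹(τ − ω×Iω) = (0.1653, -0.4460, 0.1500)
ω' = ω + α·dt = (1.2066, 0.7822, -1.1940)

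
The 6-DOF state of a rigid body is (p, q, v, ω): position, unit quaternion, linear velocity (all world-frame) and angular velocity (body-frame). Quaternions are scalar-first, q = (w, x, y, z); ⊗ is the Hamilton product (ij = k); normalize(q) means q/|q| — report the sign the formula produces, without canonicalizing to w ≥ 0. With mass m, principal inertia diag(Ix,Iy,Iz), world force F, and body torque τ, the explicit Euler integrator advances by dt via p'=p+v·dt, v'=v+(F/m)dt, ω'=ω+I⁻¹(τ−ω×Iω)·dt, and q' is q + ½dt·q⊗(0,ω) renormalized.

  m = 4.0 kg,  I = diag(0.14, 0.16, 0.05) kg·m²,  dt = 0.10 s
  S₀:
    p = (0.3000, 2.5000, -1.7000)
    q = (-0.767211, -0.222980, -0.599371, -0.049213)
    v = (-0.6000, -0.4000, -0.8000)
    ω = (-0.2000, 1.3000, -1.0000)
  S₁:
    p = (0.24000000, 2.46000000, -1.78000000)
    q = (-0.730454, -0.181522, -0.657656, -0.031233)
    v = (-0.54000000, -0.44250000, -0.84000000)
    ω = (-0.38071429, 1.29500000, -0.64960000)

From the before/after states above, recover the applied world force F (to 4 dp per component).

F = (2.4000, -1.7000, -1.6000)

velocity change Δv = (0.06000000, -0.04250000, -0.04000000)
m·(v₁−v₀)/dt = (2.4000, -1.7000, -1.6000)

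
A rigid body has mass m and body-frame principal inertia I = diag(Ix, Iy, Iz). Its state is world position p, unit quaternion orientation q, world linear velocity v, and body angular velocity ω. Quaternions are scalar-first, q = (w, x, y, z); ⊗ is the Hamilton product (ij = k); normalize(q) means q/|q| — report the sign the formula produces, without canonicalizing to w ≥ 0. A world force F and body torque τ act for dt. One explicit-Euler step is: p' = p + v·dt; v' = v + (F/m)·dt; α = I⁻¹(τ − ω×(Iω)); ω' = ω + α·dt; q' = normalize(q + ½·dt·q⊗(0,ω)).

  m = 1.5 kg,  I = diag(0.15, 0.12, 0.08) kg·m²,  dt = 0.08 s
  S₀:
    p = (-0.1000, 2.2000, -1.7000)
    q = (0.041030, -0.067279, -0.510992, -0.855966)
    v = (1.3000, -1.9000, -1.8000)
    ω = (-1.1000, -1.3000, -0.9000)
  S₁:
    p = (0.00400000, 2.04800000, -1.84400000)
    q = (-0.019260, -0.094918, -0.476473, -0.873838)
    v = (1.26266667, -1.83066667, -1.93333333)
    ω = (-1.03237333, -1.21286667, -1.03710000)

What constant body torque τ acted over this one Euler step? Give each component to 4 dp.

ω₁ − ω₀ = (0.06762667, 0.08713333, -0.13710000)
I·α + gyro = (0.0800, 0.2000, -0.1800)

τ = (0.0800, 0.2000, -0.1800)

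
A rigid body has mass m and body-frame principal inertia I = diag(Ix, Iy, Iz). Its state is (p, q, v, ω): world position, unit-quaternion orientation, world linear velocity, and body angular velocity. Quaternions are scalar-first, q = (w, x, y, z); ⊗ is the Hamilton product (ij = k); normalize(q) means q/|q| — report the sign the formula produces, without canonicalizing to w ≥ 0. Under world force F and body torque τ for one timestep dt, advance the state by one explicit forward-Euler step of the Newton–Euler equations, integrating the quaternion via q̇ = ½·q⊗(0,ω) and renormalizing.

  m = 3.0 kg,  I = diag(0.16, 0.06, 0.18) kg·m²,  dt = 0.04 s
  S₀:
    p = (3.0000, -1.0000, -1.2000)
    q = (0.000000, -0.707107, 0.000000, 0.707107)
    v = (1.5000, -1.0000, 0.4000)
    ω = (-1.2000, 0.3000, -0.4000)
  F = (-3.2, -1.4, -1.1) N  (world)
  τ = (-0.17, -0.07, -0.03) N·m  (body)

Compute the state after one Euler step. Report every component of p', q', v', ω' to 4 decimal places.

α = I⁻¹(τ − ω×Iω) = (-0.9725, -1.0067, -0.3667)
new body rate ω' = (-1.2389, 0.2597, -0.4147)
2q̇ = q⊗(0,ω) = (-0.5656856, -0.2121321, -1.1313712, -0.2121321)
q + ½dt·q⊗(0,ω), renormalized = (-0.0113, -0.7111, -0.0226, 0.7026)
a = (-1.0667, -0.4667, -0.3667)
new position p' = (3.0600, -1.0400, -1.1840)
v + (F/m)dt = (1.4573, -1.0187, 0.3853)

p' = (3.0600, -1.0400, -1.1840)
q' = (-0.0113, -0.7111, -0.0226, 0.7026)
v' = (1.4573, -1.0187, 0.3853)
ω' = (-1.2389, 0.2597, -0.4147)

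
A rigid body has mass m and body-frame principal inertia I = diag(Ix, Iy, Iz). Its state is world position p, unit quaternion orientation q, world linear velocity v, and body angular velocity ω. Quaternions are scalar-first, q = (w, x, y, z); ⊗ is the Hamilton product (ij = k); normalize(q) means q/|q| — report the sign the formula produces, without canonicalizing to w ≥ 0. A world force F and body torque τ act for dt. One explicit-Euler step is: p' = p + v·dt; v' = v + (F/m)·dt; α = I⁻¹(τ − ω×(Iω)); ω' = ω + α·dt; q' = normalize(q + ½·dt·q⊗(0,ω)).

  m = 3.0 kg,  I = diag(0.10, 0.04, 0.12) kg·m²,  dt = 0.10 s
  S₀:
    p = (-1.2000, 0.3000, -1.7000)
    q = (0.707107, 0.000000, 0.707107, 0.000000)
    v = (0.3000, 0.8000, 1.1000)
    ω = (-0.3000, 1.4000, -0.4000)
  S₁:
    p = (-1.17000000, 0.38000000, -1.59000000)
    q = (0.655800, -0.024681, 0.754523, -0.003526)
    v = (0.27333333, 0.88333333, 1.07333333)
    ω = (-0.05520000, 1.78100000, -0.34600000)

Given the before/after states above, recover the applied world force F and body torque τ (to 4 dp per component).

F = (-0.8000, 2.5000, -0.8000)
τ = (0.2000, 0.1500, 0.0900)

rate change Δω = (0.24480000, 0.38100000, 0.05400000)
gyro term ω₀×Iω₀ = (-0.0448, -0.0024, 0.0252)
I·α + gyro = (0.2000, 0.1500, 0.0900)
velocity change Δv = (-0.02666667, 0.08333333, -0.02666667)
F = m·Δv/dt = (-0.8000, 2.5000, -0.8000)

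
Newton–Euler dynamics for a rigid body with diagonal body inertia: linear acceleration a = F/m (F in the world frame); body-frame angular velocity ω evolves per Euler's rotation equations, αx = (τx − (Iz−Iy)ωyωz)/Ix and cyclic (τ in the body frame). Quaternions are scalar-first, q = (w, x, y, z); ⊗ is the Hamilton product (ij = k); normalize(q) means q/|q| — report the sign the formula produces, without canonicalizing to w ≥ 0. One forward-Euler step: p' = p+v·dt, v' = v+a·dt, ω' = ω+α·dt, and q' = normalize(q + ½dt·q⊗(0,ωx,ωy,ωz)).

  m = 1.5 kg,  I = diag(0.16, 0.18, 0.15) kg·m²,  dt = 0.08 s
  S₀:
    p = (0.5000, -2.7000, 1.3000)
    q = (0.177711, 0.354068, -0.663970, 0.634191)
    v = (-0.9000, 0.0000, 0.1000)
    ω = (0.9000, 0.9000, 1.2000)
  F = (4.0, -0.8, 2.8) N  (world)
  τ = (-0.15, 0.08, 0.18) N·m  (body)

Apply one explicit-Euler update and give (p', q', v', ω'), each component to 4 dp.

(τ − ω×Iω)/I = (-0.7350, 0.3844, 1.0920)
new body rate ω' = (0.8412, 0.9308, 1.2874)
Hamilton product q⊗(0,ω) = (-0.4821174, -1.2075960, 0.3058302, 1.1294874)
updated quaternion q' = (0.1580, 0.3050, -0.6501, 0.6777)
a = F/m = (2.6667, -0.5333, 1.8667)
p + v·dt = (0.4280, -2.7000, 1.3080)
new velocity v' = (-0.6867, -0.0427, 0.2493)

p' = (0.4280, -2.7000, 1.3080)
q' = (0.1580, 0.3050, -0.6501, 0.6777)
v' = (-0.6867, -0.0427, 0.2493)
ω' = (0.8412, 0.9308, 1.2874)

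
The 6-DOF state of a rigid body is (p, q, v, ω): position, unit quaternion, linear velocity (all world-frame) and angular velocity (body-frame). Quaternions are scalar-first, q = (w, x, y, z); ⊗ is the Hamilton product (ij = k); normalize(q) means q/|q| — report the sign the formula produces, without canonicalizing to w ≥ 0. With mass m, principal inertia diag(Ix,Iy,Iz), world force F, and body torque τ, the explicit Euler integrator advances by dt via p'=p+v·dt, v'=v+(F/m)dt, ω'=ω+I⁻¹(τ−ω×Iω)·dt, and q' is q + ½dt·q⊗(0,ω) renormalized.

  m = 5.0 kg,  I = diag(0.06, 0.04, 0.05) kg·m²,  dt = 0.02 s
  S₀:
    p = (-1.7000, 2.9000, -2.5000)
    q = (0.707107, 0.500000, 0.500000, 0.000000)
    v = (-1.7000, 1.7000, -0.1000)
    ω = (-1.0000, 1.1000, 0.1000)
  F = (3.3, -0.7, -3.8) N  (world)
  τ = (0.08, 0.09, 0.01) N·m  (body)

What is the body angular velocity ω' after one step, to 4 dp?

ω' = (-0.9737, 1.1455, 0.0952)

gyro term ω×Iω = (0.0011, -0.0010, 0.0220)
(τ − ω×Iω)/I = (1.3150, 2.2750, -0.2400)
ω' = ω + α·dt = (-0.9737, 1.1455, 0.0952)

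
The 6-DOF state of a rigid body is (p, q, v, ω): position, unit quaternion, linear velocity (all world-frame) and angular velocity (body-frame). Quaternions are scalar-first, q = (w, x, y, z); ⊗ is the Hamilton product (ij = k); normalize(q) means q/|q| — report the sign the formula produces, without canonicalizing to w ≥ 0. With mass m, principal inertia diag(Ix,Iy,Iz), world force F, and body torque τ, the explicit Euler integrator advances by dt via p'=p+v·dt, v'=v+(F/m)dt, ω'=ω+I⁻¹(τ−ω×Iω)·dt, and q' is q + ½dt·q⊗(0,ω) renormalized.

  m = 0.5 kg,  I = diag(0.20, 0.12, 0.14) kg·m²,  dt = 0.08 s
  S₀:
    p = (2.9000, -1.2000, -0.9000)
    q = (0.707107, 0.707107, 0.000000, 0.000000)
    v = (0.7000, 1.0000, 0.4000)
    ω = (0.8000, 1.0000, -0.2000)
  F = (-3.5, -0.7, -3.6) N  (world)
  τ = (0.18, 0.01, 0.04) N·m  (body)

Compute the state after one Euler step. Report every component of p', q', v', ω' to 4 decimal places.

p' = (2.9560, -1.1200, -0.8680)
q' = (0.6836, 0.7288, 0.0339, 0.0226)
v' = (0.1400, 0.8880, -0.1760)
ω' = (0.8736, 1.0131, -0.1406)

a = (-7.0000, -1.4000, -7.2000)
p + v·dt = (2.9560, -1.1200, -0.8680)
v' = v + a·dt = (0.1400, 0.8880, -0.1760)
precession coupling ω×(Iω) = (-0.0040, -0.0096, -0.0640)
α = I⁻¹(τ − ω×Iω) = (0.9200, 0.1633, 0.7429)
ω + α·dt = (0.8736, 1.0131, -0.1406)
2q̇ = q⊗(0,ω) = (-0.5656856, 0.5656856, 0.8485284, 0.5656856)
updated quaternion q' = (0.6836, 0.7288, 0.0339, 0.0226)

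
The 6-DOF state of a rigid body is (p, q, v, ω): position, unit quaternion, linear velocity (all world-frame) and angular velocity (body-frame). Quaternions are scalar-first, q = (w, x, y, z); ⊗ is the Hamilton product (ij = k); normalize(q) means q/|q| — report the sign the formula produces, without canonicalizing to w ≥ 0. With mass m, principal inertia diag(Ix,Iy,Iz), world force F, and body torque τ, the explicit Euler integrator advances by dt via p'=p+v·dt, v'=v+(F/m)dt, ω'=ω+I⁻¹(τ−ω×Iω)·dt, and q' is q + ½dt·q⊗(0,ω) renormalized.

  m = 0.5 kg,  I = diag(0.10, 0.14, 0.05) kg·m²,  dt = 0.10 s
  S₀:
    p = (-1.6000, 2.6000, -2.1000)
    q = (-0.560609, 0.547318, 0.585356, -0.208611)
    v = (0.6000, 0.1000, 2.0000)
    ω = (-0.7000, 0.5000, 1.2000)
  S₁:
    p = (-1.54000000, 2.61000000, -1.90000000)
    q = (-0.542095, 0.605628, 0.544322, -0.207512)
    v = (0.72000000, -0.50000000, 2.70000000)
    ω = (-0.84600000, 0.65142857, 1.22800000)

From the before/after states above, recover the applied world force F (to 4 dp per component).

F = (0.6000, -3.0000, 3.5000)

v₁ − v₀ = (0.12000000, -0.60000000, 0.70000000)
F = m·Δv/dt = (0.6000, -3.0000, 3.5000)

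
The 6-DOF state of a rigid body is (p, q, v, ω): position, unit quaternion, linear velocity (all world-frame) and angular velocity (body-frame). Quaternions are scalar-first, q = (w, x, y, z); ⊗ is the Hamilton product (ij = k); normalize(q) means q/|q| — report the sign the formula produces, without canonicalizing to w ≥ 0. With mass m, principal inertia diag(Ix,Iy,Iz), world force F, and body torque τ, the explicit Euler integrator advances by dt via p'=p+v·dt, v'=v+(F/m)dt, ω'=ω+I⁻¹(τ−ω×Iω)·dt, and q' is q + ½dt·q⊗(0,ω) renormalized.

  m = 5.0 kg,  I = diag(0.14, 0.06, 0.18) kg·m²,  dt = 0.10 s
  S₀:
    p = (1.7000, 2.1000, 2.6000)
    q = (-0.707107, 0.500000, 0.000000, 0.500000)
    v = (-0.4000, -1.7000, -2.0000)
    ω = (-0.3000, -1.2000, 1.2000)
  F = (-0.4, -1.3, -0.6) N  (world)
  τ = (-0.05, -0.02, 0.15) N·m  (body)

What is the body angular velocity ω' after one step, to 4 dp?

ω' = (-0.2123, -1.2573, 1.2993)

angular accel α = (0.8771, -0.5733, 0.9933)
new body rate ω' = (-0.2123, -1.2573, 1.2993)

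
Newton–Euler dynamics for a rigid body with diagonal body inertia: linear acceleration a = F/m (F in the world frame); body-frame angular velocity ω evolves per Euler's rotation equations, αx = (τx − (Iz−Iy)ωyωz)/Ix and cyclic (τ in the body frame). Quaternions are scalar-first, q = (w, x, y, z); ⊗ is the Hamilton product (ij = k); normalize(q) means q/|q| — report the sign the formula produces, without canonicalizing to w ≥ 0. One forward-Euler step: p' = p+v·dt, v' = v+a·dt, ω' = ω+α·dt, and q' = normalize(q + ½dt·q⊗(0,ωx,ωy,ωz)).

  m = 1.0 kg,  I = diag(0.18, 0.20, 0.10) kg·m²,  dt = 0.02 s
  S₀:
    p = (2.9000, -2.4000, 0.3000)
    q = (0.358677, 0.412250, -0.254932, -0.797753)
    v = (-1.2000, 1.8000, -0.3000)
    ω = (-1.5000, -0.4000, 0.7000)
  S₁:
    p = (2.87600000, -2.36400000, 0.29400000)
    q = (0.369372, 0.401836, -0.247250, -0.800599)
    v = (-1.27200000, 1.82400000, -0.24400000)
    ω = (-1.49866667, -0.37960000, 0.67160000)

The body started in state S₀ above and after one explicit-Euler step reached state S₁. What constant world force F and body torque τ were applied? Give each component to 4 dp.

F = (-3.6000, 1.2000, 2.8000)
τ = (0.0400, 0.1200, -0.1300)

velocity change Δv = (-0.07200000, 0.02400000, 0.05600000)
F = m·Δv/dt = (-3.6000, 1.2000, 2.8000)
ω₁ − ω₀ = (0.00133333, 0.02040000, -0.02840000)
gyro term ω₀×Iω₀ = (0.0280, -0.0840, 0.0120)
applied torque τ = (0.0400, 0.1200, -0.1300)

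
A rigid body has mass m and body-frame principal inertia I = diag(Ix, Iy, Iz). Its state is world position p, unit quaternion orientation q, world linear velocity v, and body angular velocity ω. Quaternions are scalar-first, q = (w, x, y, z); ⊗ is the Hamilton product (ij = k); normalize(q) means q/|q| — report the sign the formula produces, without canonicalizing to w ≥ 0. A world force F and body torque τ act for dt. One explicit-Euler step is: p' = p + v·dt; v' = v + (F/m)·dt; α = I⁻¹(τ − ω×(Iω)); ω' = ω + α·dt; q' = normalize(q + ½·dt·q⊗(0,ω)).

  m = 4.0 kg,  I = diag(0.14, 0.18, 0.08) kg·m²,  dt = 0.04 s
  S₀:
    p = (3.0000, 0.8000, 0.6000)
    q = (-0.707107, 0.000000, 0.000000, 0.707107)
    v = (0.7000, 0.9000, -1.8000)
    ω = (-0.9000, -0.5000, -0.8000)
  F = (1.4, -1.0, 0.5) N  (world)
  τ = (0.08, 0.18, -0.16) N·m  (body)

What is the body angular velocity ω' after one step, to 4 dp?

ω' = (-0.8657, -0.4696, -0.8890)

ω×(Iω) gyroscopic = (-0.0400, 0.0432, 0.0180)
(τ − ω×Iω)/I = (0.8571, 0.7600, -2.2250)
ω' = ω + α·dt = (-0.8657, -0.4696, -0.8890)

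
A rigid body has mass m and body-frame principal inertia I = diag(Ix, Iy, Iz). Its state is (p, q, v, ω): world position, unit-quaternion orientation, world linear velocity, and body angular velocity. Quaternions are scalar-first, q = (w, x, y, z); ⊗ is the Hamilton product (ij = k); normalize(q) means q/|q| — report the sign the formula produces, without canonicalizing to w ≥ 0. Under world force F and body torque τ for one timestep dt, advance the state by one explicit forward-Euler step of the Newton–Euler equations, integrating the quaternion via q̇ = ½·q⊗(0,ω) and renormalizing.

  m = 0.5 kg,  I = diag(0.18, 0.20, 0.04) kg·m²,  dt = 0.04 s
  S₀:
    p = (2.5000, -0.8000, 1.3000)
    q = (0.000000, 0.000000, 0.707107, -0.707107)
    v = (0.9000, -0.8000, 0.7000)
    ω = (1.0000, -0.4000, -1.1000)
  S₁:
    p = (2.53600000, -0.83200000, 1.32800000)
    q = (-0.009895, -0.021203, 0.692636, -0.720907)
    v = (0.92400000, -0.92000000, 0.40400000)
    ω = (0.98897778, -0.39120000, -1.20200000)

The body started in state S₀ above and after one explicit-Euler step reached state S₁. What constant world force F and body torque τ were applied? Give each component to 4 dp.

Δv = v₁−v₀ = (0.02400000, -0.12000000, -0.29600000)
applied force F = (0.3000, -1.5000, -3.7000)
ω₁ − ω₀ = (-0.01102222, 0.00880000, -0.10200000)
τ = I·(Δω/dt) + ω₀×(Iω₀) = (-0.1200, -0.1100, -0.1100)

F = (0.3000, -1.5000, -3.7000)
τ = (-0.1200, -0.1100, -0.1100)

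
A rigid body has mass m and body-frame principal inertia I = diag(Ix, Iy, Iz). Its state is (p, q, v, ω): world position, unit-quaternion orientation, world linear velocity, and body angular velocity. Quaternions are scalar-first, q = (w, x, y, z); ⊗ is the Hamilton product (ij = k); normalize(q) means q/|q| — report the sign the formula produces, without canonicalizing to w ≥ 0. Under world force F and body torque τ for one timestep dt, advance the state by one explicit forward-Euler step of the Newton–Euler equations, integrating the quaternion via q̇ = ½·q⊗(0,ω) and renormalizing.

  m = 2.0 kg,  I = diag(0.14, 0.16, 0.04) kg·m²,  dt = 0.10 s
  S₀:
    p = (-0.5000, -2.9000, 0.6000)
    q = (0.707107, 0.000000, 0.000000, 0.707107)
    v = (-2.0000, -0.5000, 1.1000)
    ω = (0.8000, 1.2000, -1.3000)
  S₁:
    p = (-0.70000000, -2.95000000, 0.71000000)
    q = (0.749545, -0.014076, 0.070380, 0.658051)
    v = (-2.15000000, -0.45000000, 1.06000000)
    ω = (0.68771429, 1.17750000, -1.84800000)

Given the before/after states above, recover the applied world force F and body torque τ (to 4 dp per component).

Δv = v₁−v₀ = (-0.15000000, 0.05000000, -0.04000000)
applied force F = (-3.0000, 1.0000, -0.8000)
rate change Δω = (-0.11228571, -0.02250000, -0.54800000)
precession coupling = (0.1872, -0.1040, 0.0192)
τ = I·(Δω/dt) + ω₀×(Iω₀) = (0.0300, -0.1400, -0.2000)

F = (-3.0000, 1.0000, -0.8000)
τ = (0.0300, -0.1400, -0.2000)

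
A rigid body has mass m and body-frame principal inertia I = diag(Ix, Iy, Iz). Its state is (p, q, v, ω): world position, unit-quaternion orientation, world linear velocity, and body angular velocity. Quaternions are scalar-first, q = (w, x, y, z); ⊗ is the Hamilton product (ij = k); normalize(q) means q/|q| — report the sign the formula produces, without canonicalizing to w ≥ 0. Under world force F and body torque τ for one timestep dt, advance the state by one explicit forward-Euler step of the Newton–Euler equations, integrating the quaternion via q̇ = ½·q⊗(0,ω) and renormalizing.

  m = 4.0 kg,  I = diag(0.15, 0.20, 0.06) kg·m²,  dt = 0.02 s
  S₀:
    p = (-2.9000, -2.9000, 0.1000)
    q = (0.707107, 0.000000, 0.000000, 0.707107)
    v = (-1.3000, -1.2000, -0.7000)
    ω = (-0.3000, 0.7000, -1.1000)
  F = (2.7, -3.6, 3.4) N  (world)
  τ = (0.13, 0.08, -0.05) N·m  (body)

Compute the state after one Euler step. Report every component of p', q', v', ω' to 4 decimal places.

p + v·dt = (-2.9260, -2.9240, 0.0860)
v' = v + a·dt = (-1.2865, -1.2180, -0.6830)
precession coupling ω×(Iω) = (0.1078, 0.0297, -0.0105)
angular accel α = (0.1480, 0.2515, -0.6583)
ω' = ω + α·dt = (-0.2970, 0.7050, -1.1132)
2q̇ = q⊗(0,ω) = (0.7778177, -0.7071070, 0.2828428, -0.7778177)
q' = normalize(q + ½dt·q⊗(0,ω)) = (0.7148, -0.0071, 0.0028, 0.6993)

p' = (-2.9260, -2.9240, 0.0860)
q' = (0.7148, -0.0071, 0.0028, 0.6993)
v' = (-1.2865, -1.2180, -0.6830)
ω' = (-0.2970, 0.7050, -1.1132)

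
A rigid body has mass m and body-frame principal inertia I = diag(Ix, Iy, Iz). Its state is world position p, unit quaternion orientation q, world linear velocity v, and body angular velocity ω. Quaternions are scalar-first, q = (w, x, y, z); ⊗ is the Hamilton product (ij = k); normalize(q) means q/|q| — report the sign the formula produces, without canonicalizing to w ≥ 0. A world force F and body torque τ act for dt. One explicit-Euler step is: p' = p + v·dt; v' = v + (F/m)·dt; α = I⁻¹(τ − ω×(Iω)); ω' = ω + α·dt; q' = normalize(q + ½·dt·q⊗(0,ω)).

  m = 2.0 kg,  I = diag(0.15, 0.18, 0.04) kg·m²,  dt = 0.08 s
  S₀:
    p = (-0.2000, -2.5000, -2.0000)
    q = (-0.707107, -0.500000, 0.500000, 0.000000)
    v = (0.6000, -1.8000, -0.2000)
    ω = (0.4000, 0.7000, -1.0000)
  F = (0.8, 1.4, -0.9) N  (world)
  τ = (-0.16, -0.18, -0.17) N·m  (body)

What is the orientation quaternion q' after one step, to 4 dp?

q' = (-0.7122, -0.5306, 0.4596, 0.0063)

Hamilton product q⊗(0,ω) = (-0.1500000, -0.7828428, -0.9949749, 0.1571070)
q + ½dt·q⊗(0,ω), renormalized = (-0.7122, -0.5306, 0.4596, 0.0063)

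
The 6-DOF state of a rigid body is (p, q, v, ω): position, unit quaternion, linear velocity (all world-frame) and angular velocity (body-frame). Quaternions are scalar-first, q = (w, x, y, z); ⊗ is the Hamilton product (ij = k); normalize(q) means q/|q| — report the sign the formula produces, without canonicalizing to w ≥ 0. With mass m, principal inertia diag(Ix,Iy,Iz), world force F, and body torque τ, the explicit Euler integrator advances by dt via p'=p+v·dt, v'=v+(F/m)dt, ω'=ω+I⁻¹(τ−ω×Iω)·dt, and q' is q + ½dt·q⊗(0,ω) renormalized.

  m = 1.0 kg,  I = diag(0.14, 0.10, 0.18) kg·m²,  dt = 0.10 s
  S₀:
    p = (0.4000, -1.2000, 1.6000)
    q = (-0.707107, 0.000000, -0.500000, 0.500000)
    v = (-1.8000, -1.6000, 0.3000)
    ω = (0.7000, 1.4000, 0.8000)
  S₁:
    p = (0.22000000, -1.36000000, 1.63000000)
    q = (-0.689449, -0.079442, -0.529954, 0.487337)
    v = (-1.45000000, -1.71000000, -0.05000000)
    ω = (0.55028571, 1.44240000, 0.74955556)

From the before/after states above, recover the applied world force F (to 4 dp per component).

F = (3.5000, -1.1000, -3.5000)

v₁ − v₀ = (0.35000000, -0.11000000, -0.35000000)
m·(v₁−v₀)/dt = (3.5000, -1.1000, -3.5000)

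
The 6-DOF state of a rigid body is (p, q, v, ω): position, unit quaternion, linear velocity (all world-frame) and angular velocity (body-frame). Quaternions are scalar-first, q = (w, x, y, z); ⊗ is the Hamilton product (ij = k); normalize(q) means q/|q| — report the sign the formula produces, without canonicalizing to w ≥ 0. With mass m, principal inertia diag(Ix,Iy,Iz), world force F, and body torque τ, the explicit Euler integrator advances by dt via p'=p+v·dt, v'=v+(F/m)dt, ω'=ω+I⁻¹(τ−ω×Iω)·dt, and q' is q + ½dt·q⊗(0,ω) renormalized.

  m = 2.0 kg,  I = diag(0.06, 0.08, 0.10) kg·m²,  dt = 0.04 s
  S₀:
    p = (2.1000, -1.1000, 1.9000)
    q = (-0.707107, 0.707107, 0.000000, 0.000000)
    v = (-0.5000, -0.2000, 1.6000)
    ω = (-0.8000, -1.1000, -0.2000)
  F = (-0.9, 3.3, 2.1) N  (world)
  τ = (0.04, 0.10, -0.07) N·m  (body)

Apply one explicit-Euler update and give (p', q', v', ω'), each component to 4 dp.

(τ − ω×Iω)/I = (0.5933, 1.3300, -0.8760)
new body rate ω' = (-0.7763, -1.0468, -0.2350)
Hamilton product q⊗(0,ω) = (0.5656856, 0.5656856, 0.9192391, -0.6363963)
updated quaternion q' = (-0.6955, 0.7181, 0.0184, -0.0127)
p' = p + v·dt = (2.0800, -1.1080, 1.9640)
v' = v + a·dt = (-0.5180, -0.1340, 1.6420)

p' = (2.0800, -1.1080, 1.9640)
q' = (-0.6955, 0.7181, 0.0184, -0.0127)
v' = (-0.5180, -0.1340, 1.6420)
ω' = (-0.7763, -1.0468, -0.2350)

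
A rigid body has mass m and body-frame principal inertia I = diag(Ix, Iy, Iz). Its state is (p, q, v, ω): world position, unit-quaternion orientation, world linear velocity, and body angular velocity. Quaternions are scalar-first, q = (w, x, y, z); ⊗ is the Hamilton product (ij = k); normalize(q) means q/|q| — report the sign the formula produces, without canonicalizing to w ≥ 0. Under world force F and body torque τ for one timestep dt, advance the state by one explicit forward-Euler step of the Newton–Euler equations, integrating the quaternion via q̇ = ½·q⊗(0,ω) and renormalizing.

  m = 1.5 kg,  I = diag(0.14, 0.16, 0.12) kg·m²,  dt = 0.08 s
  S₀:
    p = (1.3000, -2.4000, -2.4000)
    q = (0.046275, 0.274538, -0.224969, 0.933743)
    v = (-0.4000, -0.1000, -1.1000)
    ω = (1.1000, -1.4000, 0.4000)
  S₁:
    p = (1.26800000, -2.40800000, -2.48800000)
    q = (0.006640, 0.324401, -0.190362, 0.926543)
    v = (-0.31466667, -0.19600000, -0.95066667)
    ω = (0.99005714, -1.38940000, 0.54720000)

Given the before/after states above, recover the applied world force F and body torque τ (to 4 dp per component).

F = (1.6000, -1.8000, 2.8000)
τ = (-0.1700, 0.0300, 0.1900)

velocity change Δv = (0.08533333, -0.09600000, 0.14933333)
F = m·Δv/dt = (1.6000, -1.8000, 2.8000)
Δω = ω₁−ω₀ = (-0.10994286, 0.01060000, 0.14720000)
τ = I·(Δω/dt) + ω₀×(Iω₀) = (-0.1700, 0.0300, 0.1900)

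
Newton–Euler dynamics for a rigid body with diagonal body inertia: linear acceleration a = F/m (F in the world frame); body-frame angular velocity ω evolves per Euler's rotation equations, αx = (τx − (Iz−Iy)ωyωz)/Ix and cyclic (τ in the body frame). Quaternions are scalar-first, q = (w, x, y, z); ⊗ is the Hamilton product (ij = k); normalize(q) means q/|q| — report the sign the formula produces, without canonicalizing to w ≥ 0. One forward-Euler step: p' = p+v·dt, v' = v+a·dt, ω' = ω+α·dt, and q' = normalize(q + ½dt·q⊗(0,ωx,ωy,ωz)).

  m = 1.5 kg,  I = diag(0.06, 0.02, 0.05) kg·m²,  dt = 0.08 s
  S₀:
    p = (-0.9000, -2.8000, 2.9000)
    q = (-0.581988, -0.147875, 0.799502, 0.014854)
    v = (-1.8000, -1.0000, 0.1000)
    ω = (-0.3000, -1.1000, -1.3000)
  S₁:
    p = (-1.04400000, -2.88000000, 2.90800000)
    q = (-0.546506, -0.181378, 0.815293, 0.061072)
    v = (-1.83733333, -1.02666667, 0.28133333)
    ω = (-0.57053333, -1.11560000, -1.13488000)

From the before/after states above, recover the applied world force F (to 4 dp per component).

F = (-0.7000, -0.5000, 3.4000)

Δv = v₁−v₀ = (-0.03733333, -0.02666667, 0.18133333)
F = m·Δv/dt = (-0.7000, -0.5000, 3.4000)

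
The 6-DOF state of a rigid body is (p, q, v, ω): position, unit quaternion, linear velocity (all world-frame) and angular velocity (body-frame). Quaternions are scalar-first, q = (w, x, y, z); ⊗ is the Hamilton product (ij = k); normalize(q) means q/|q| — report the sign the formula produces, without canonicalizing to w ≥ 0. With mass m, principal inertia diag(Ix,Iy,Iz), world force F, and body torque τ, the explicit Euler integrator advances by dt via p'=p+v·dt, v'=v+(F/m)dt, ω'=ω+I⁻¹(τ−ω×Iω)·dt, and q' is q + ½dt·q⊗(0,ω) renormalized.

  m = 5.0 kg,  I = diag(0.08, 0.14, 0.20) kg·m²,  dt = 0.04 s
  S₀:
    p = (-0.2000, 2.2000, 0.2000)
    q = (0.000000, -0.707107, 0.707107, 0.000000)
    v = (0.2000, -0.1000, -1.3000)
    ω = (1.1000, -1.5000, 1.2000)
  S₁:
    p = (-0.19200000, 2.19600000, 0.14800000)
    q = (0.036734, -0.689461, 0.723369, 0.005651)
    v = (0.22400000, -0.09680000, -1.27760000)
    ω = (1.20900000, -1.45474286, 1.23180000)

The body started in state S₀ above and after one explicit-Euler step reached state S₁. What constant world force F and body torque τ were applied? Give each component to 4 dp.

Δv = v₁−v₀ = (0.02400000, 0.00320000, 0.02240000)
m·(v₁−v₀)/dt = (3.0000, 0.4000, 2.8000)
Δω = ω₁−ω₀ = (0.10900000, 0.04525714, 0.03180000)
precession coupling = (-0.1080, -0.1584, -0.0990)
I·α + gyro = (0.1100, 0.0000, 0.0600)

F = (3.0000, 0.4000, 2.8000)
τ = (0.1100, 0.0000, 0.0600)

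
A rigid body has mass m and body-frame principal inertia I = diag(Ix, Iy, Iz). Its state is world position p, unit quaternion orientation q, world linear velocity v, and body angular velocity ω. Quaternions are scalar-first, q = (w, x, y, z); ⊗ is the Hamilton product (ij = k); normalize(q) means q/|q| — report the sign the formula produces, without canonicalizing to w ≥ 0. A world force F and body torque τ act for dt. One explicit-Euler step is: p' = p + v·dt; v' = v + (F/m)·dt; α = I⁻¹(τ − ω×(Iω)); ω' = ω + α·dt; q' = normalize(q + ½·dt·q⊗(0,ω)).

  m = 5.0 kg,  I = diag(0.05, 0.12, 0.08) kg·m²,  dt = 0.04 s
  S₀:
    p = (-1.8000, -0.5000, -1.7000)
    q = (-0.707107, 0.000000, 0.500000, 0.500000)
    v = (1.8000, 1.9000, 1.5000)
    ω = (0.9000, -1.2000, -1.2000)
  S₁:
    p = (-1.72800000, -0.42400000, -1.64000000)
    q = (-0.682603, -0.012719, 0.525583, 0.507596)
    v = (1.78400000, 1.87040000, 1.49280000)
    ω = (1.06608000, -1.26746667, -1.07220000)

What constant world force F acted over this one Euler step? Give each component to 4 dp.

F = (-2.0000, -3.7000, -0.9000)

v₁ − v₀ = (-0.01600000, -0.02960000, -0.00720000)
applied force F = (-2.0000, -3.7000, -0.9000)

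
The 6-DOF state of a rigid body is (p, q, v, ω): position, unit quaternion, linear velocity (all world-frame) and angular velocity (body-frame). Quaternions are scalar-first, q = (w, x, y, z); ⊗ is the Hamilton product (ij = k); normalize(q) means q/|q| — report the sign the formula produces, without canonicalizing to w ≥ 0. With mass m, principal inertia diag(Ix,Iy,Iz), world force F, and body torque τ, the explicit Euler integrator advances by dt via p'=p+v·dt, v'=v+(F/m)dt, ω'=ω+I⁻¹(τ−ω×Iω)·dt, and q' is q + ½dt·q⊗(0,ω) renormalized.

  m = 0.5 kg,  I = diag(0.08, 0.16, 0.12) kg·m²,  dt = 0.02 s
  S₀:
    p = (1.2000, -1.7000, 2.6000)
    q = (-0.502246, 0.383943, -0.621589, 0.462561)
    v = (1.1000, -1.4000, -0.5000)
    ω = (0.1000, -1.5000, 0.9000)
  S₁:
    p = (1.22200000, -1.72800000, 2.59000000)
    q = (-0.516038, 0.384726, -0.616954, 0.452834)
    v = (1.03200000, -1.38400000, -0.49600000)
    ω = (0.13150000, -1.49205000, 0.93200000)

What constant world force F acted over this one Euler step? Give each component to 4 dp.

v₁ − v₀ = (-0.06800000, 0.01600000, 0.00400000)
m·(v₁−v₀)/dt = (-1.7000, 0.4000, 0.1000)

F = (-1.7000, 0.4000, 0.1000)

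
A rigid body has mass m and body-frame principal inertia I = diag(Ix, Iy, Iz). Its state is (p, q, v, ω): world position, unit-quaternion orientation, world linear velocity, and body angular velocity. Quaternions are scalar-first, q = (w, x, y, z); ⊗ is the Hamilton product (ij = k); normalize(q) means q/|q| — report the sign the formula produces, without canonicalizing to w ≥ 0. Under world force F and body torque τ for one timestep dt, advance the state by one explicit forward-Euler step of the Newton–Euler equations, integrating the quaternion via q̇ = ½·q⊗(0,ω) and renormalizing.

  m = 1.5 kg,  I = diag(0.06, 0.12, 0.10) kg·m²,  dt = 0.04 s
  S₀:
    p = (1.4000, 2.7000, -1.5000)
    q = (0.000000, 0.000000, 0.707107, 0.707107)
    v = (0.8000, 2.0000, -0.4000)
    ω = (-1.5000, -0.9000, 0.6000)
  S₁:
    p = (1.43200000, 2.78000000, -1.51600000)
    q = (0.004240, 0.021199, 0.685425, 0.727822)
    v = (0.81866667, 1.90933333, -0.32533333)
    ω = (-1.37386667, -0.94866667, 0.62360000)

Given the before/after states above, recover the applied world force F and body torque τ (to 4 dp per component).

F = (0.7000, -3.4000, 2.8000)
τ = (0.2000, -0.1100, 0.1400)

Δv = v₁−v₀ = (0.01866667, -0.09066667, 0.07466667)
m·(v₁−v₀)/dt = (0.7000, -3.4000, 2.8000)
Δω = ω₁−ω₀ = (0.12613333, -0.04866667, 0.02360000)
I·α + gyro = (0.2000, -0.1100, 0.1400)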